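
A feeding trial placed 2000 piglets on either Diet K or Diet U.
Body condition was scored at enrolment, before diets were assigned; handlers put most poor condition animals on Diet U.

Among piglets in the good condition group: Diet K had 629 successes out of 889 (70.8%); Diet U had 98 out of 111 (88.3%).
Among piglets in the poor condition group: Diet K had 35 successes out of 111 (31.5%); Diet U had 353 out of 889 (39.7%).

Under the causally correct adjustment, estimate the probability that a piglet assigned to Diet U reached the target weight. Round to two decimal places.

The starting body condition-specific comparison favours Diet U throughout, but the pooled figures favour Diet K. The question is whether to condition on starting body condition.
Since starting body condition is a pre-existing factor (not a product of the diet) and it affects the outcome on its own, it is a confounder. The stratified rates, not the pooled rate, identify the causal effect.
Standardising Diet U to the population starting body condition mix: 0.500·98/111 + 0.500·353/889 = 0.640.

0.64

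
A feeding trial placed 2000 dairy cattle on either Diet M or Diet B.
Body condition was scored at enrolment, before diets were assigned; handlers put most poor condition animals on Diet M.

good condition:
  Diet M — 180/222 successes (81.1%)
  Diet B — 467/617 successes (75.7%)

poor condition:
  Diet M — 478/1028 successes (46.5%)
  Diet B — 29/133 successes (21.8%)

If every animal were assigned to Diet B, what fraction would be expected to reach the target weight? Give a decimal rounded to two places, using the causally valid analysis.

0.44

The stratified and pooled comparisons disagree (Diet M wins within each starting body condition; Diet B wins overall), so the answer turns on the causal role of starting body condition.
Starting body condition differs across diets for reasons unrelated to any effect of the diet itself, and it separately predicts the outcome — a classic confounder. We must compare within starting body condition levels.
Standardising Diet B to the population starting body condition mix: 0.419·467/617 + 0.581·29/133 = 0.444.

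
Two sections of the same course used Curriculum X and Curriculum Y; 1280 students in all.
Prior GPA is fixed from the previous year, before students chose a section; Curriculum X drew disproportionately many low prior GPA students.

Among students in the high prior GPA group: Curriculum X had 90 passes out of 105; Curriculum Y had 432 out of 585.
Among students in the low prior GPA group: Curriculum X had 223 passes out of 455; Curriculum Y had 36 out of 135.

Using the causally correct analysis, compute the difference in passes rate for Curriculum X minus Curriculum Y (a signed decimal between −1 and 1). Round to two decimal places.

+0.17

Prior GPA band is set before the teaching method has any effect — it is not caused by the teaching method — and it independently drives the outcome. That makes it a confounder, so the causal comparison is within prior GPA band levels.
Adjusting over the population distribution of prior GPA band: 0.539·(0.857−0.738) + 0.461·(0.490−0.267) = +0.167.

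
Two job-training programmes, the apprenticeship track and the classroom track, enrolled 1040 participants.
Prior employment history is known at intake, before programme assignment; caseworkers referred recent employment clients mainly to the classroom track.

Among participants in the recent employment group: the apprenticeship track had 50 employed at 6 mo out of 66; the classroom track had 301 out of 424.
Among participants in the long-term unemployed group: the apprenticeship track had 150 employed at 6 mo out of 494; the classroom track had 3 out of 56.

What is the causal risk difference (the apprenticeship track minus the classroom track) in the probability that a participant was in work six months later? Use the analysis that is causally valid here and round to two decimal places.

The imbalance in prior employment history arose from how participants were allocated, not from anything the programme did; and prior employment history independently affects the outcome. The pooled gap is confounded — condition on prior employment history.
Adjusting over the population distribution of prior employment history: 0.471·(0.758−0.710) + 0.529·(0.304−0.054) = +0.155.

+0.15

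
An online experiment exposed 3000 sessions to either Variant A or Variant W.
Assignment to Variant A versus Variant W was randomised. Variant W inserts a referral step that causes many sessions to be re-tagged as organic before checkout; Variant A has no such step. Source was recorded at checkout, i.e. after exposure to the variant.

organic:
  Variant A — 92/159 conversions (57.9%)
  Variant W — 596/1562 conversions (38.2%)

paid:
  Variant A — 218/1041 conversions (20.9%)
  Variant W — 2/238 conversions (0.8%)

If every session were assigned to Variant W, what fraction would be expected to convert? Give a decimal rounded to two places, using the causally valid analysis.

Traffic source is recorded after the variant and is itself shifted by it — it sits on the causal path from variant to outcome. Conditioning on a mediator would strip out part of the effect we want; the pooled comparison gives the total causal effect.
So P(outcome | do(Variant W)) is just the pooled rate for Variant W: 598/1800 = 0.332.

0.33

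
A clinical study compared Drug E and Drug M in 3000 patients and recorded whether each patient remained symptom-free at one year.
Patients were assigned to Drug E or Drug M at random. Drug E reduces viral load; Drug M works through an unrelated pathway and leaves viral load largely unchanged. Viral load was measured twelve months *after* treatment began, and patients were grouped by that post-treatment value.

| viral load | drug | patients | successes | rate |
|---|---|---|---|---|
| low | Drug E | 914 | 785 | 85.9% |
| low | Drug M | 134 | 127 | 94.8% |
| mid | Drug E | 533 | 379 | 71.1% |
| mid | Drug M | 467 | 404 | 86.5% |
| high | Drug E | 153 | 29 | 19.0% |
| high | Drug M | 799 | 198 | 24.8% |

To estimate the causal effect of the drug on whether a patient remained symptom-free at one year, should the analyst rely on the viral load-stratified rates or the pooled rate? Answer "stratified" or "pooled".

pooled

Viral load is recorded after the drug and is itself shifted by it — it sits on the causal path from drug to outcome. Conditioning on a mediator would strip out part of the effect we want; the pooled comparison gives the total causal effect.
Pooled: Drug E 74.6% vs Drug M 52.1%; Drug E is higher overall.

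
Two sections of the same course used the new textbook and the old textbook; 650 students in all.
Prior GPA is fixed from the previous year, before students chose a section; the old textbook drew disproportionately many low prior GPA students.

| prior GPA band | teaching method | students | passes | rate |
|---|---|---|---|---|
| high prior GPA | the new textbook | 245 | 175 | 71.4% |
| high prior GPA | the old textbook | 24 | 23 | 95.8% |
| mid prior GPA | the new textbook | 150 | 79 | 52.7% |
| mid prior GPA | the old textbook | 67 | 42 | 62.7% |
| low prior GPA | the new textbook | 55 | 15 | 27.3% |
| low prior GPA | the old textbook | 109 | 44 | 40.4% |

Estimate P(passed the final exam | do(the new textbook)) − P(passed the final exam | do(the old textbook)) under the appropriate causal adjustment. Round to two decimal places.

The prior GPA band-specific comparison favours the old textbook throughout, but the pooled figures favour the new textbook. The question is whether to condition on prior GPA band.
Prior GPA band is set before the teaching method has any effect — it is not caused by the teaching method — and it independently drives the outcome. That makes it a confounder, so the causal comparison is within prior GPA band levels.
Adjusting over the population distribution of prior GPA band: 0.414·(0.714−0.958) + 0.334·(0.527−0.627) + 0.252·(0.273−0.404) = -0.167.

-0.17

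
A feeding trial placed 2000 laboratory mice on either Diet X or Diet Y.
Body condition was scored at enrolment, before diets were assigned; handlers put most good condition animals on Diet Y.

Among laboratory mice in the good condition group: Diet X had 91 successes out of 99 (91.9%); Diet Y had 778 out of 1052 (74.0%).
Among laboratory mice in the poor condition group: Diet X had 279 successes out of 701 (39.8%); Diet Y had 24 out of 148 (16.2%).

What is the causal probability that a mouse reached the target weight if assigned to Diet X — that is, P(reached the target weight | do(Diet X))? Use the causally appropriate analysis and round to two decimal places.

The stratified and pooled comparisons disagree (Diet X wins within each starting body condition; Diet Y wins overall), so the answer turns on the causal role of starting body condition.
Starting body condition differs across diets for reasons unrelated to any effect of the diet itself, and it separately predicts the outcome — a classic confounder. We must compare within starting body condition levels.
Standardising Diet X to the population starting body condition mix: 0.576·91/99 + 0.424·279/701 = 0.698.

0.70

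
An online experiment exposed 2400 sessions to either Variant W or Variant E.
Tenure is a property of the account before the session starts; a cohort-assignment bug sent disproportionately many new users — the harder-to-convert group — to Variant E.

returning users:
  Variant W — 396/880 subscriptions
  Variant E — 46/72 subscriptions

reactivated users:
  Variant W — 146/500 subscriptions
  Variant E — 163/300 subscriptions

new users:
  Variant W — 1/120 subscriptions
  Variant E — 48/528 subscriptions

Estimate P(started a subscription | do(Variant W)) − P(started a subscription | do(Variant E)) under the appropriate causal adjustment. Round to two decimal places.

-0.18

User tenure satisfies the back-door criterion: it is not a descendant of the variant, and it blocks the spurious path from variant to outcome. Adjusting for it (i.e., using the within-user tenure rates) gives the causal effect.
Adjusting over the population distribution of user tenure: 0.397·(0.450−0.639) + 0.333·(0.292−0.543) + 0.270·(0.008−0.091) = -0.181.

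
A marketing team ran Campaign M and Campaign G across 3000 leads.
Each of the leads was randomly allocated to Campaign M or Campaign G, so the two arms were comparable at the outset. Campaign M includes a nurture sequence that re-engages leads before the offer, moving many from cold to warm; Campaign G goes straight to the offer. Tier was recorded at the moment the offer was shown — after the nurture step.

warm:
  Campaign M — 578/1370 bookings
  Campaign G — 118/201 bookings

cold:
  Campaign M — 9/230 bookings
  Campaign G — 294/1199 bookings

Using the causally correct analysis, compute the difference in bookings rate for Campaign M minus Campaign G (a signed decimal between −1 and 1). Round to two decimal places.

+0.07

Campaign G is higher inside every engagement tier stratum but Campaign M is higher in aggregate. Whether to stratify depends on how engagement tier relates to the campaign.
Stratifying would compare campaigns among leads the campaigns themselves sorted into engagement tier groups — a form of selection on an intermediate. The unconditioned pooled rates give the total causal effect.
The causal difference is the pooled difference: 0.367 − 0.294 = +0.073.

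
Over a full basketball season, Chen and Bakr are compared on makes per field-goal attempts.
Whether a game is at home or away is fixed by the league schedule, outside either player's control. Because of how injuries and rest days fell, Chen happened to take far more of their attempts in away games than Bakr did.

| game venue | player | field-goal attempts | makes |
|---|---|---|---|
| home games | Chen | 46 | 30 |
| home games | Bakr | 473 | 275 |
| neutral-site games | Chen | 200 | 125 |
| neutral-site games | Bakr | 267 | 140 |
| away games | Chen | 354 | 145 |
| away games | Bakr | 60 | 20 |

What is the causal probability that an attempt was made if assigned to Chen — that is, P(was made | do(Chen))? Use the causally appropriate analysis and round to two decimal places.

Chen is higher inside every game venue stratum but Bakr is higher in aggregate. Whether to stratify depends on how game venue relates to the player.
Since game venue is a pre-existing factor (not a product of the player) and it affects the outcome on its own, it is a confounder. The stratified rates, not the pooled rate, identify the causal effect.
Standardising Chen to the population game venue mix: 0.371·30/46 + 0.334·125/200 + 0.296·145/354 = 0.571.

0.57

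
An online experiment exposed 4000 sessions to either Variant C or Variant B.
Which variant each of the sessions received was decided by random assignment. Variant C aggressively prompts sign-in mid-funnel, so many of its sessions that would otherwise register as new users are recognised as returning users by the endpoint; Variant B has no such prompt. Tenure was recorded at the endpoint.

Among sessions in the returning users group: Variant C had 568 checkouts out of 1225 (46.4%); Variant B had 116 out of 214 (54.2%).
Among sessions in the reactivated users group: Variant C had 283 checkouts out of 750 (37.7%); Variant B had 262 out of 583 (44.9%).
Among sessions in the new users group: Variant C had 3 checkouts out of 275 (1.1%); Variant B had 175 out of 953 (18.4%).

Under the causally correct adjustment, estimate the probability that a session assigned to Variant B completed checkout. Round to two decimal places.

User tenure is downstream of the variant. One should not condition on a consequence of treatment, so the overall rates are the right comparison.
So P(outcome | do(Variant B)) is just the pooled rate for Variant B: 553/1750 = 0.316.

0.32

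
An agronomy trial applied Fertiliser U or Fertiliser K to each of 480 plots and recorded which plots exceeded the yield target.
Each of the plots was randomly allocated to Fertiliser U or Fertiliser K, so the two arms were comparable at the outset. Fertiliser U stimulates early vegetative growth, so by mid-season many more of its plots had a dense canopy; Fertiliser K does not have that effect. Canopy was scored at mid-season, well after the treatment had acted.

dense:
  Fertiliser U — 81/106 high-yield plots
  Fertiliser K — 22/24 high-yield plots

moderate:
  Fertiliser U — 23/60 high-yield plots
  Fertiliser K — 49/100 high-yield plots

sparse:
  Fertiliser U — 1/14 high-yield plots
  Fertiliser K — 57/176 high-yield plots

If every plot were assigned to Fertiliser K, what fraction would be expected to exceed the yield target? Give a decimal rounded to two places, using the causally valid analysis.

The mid-season canopy-specific comparison favours Fertiliser K throughout, but the pooled figures favour Fertiliser U. The question is whether to condition on mid-season canopy.
Mid-season canopy is downstream of the fertiliser. One should not condition on a consequence of treatment, so the overall rates are the right comparison.
So P(outcome | do(Fertiliser K)) is just the pooled rate for Fertiliser K: 128/300 = 0.427.

0.43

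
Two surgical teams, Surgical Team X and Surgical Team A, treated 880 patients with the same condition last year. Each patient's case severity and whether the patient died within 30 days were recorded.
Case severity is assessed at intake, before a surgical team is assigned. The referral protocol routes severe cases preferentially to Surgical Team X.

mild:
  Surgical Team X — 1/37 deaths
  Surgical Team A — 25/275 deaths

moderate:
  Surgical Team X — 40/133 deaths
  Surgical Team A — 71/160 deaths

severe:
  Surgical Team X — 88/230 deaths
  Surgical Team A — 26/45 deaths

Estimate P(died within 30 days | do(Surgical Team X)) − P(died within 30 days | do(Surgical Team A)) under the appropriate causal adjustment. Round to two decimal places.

-0.13

Within every case severity level Surgical Team X has the lower rate, yet pooled Surgical Team A does — Simpson's reversal.
Since case severity is a pre-existing factor (not a product of the surgical team) and it affects the outcome on its own, it is a confounder. The stratified rates, not the pooled rate, identify the causal effect.
Adjusting over the population distribution of case severity: 0.355·(0.027−0.091) + 0.333·(0.301−0.444) + 0.312·(0.383−0.578) = -0.131.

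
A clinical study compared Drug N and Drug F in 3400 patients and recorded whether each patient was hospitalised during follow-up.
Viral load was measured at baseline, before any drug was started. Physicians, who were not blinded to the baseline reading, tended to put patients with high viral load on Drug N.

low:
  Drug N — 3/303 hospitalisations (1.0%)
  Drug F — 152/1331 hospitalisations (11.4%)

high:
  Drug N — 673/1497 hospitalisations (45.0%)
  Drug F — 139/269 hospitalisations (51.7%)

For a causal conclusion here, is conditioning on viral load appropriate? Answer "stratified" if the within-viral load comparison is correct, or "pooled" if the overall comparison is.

The viral load-specific comparison favours Drug N throughout, but the pooled figures favour Drug F. The question is whether to condition on viral load.
Viral load differs across drugs for reasons unrelated to any effect of the drug itself, and it separately predicts the outcome — a classic confounder. We must compare within viral load levels.
Within each level — low: 1.0% vs 11.4%; high: 45.0% vs 51.7% — Drug N is lower every time.

stratified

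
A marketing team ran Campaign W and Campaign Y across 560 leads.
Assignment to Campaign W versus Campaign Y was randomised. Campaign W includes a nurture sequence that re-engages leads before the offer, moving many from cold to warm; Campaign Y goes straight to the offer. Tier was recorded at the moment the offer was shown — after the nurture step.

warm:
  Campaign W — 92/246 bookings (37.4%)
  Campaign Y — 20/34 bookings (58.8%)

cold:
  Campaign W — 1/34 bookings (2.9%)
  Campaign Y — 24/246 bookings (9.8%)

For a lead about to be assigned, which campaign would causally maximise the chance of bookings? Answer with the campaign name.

Within every engagement tier level Campaign Y has the higher rate, yet pooled Campaign W does — Simpson's reversal.
Engagement tier is recorded after the campaign and is itself shifted by it — it sits on the causal path from campaign to outcome. Conditioning on a mediator would strip out part of the effect we want; the pooled comparison gives the total causal effect.
Pooled: Campaign W 33.2% vs Campaign Y 15.7%; Campaign W is higher overall.

Campaign W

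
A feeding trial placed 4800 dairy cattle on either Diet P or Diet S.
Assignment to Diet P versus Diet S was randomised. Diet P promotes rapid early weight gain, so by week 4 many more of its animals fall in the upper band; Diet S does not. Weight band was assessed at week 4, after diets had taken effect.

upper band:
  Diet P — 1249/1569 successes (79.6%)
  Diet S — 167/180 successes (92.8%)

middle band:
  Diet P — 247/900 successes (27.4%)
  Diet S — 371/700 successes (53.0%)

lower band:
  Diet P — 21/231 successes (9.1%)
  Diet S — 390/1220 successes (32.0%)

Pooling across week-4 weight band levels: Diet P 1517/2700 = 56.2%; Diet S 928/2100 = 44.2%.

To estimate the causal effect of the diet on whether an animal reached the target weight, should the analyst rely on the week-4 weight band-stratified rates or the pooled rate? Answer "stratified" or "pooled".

Within every week-4 weight band level Diet S has the higher rate, yet pooled Diet P does — Simpson's reversal.
Week-4 weight band is downstream of the diet. One should not condition on a consequence of treatment, so the overall rates are the right comparison.
Pooled: Diet P 56.2% vs Diet S 44.2%; Diet P is higher overall.

pooled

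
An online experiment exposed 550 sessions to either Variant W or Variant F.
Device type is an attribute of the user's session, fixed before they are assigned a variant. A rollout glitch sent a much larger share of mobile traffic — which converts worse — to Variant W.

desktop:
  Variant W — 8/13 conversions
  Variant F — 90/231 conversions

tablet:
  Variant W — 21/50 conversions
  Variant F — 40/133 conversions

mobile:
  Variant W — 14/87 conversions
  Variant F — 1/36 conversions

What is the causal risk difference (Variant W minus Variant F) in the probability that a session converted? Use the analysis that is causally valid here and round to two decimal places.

+0.17

The stratified and pooled comparisons disagree (Variant W wins within each device type; Variant F wins overall), so the answer turns on the causal role of device type.
Device type is set before the variant has any effect — it is not caused by the variant — and it independently drives the outcome. That makes it a confounder, so the causal comparison is within device type levels.
Adjusting over the population distribution of device type: 0.444·(0.615−0.390) + 0.333·(0.420−0.301) + 0.224·(0.161−0.028) = +0.170.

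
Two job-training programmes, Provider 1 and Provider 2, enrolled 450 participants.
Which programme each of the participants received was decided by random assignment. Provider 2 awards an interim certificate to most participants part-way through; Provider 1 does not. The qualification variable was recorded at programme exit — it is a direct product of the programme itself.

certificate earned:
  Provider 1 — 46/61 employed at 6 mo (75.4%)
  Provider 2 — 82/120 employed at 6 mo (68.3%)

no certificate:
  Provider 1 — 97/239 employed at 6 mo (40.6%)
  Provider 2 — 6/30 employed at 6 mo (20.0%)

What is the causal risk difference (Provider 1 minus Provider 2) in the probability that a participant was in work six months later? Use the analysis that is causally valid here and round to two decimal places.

-0.11

Qualification attained during the programme here is a post-treatment variable shaped by the programme; conditioning on it would introduce bias rather than remove it. The overall comparison is the causal one.
The causal difference is the pooled difference: 0.477 − 0.587 = -0.110.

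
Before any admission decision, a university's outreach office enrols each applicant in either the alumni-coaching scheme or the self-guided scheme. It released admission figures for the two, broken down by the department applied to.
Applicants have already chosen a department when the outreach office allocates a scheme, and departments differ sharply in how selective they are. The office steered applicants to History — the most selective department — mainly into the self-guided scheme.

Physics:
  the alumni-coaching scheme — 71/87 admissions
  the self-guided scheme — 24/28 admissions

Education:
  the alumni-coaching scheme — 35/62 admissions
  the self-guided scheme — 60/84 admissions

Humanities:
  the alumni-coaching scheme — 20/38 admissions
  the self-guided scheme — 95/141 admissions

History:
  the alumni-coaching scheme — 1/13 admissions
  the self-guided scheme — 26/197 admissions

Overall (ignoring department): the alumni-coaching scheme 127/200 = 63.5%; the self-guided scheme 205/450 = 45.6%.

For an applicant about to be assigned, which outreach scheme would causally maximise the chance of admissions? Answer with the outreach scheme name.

the self-guided scheme

the self-guided scheme is higher inside every department stratum but the alumni-coaching scheme is higher in aggregate. Whether to stratify depends on how department relates to the outreach scheme.
Here department is a common cause — it drives both which outreach scheme a case falls under and the outcome. The crude comparison mixes populations; the stratum-specific rates are the causally relevant ones.
Within each level — Physics: 81.6% vs 85.7%; Education: 56.5% vs 71.4%; Humanities: 52.6% vs 67.4%; History: 7.7% vs 13.2% — the self-guided scheme is higher every time.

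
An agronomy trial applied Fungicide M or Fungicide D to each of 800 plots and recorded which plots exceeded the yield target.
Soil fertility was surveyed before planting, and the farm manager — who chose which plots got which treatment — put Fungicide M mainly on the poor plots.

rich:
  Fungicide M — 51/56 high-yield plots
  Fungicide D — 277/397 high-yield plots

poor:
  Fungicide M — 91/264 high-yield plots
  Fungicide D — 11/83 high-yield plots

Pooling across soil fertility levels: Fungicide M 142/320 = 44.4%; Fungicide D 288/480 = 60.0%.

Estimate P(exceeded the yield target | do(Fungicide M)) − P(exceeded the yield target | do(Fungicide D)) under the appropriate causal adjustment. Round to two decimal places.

+0.21

The imbalance in soil fertility arose from how plots were allocated, not from anything the fungicide did; and soil fertility independently affects the outcome. The pooled gap is confounded — condition on soil fertility.
Adjusting over the population distribution of soil fertility: 0.566·(0.911−0.698) + 0.434·(0.345−0.133) = +0.213.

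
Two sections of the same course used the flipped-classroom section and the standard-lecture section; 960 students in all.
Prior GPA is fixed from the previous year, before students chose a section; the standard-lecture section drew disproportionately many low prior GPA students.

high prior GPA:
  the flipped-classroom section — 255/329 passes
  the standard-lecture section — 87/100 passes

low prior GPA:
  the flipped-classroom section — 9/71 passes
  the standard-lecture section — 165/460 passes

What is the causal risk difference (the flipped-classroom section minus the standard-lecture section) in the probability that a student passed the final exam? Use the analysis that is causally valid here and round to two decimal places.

the standard-lecture section is higher inside every prior GPA band stratum but the flipped-classroom section is higher in aggregate. Whether to stratify depends on how prior GPA band relates to the teaching method.
Here prior GPA band is a common cause — it drives both which teaching method a case falls under and the outcome. The crude comparison mixes populations; the stratum-specific rates are the causally relevant ones.
Adjusting over the population distribution of prior GPA band: 0.447·(0.775−0.870) + 0.553·(0.127−0.359) = -0.171.

-0.17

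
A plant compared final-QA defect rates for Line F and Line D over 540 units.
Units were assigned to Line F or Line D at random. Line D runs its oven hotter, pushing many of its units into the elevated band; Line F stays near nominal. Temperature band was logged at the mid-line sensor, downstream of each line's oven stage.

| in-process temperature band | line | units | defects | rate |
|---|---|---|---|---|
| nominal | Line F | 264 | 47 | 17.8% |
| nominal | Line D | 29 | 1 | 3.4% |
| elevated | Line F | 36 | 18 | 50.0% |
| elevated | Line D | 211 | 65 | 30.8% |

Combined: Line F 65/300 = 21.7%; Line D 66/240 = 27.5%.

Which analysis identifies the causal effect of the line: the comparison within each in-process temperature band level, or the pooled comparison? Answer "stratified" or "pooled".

The stratified and pooled comparisons disagree (Line D wins within each in-process temperature band; Line F wins overall), so the answer turns on the causal role of in-process temperature band.
In-process temperature band is recorded after the line and is itself shifted by it — it sits on the causal path from line to outcome. Conditioning on a mediator would strip out part of the effect we want; the pooled comparison gives the total causal effect.
Pooled: Line F 21.7% vs Line D 27.5%; Line F is lower overall.

pooled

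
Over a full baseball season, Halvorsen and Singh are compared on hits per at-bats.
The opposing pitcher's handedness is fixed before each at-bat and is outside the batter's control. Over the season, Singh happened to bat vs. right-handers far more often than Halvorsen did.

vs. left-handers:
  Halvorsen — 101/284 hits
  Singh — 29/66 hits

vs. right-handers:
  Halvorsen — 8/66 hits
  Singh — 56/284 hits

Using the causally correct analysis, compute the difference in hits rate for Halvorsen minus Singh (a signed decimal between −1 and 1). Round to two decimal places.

-0.08

The pitcher handedness-specific comparison favours Singh throughout, but the pooled figures favour Halvorsen. The question is whether to condition on pitcher handedness.
The imbalance in pitcher handedness arose from how at-bats were allocated, not from anything the player did; and pitcher handedness independently affects the outcome. The pooled gap is confounded — condition on pitcher handedness.
Adjusting over the population distribution of pitcher handedness: 0.500·(0.356−0.439) + 0.500·(0.121−0.197) = -0.080.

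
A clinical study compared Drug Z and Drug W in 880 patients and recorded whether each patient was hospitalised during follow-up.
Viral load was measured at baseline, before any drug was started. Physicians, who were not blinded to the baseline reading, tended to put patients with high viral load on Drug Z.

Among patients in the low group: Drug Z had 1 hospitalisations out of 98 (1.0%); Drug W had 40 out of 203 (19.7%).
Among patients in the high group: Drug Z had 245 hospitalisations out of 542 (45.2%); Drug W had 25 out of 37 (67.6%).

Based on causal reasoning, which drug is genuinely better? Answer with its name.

Drug Z is lower inside every viral load stratum but Drug W is lower in aggregate. Whether to stratify depends on how viral load relates to the drug.
Viral load differs across drugs for reasons unrelated to any effect of the drug itself, and it separately predicts the outcome — a classic confounder. We must compare within viral load levels.
Within each level — low: 1.0% vs 19.7%; high: 45.2% vs 67.6% — Drug Z is lower every time.

Drug Z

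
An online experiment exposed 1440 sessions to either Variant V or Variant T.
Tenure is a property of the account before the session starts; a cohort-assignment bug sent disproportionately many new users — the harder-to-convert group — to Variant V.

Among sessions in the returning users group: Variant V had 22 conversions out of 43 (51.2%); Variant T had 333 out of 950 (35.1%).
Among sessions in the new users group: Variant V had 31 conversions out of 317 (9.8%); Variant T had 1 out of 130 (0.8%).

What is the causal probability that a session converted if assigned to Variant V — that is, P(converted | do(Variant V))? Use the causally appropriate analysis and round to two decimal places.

0.38

Variant V is higher inside every user tenure stratum but Variant T is higher in aggregate. Whether to stratify depends on how user tenure relates to the variant.
User tenure is set before the variant has any effect — it is not caused by the variant — and it independently drives the outcome. That makes it a confounder, so the causal comparison is within user tenure levels.
Standardising Variant V to the population user tenure mix: 0.690·22/43 + 0.310·31/317 = 0.383.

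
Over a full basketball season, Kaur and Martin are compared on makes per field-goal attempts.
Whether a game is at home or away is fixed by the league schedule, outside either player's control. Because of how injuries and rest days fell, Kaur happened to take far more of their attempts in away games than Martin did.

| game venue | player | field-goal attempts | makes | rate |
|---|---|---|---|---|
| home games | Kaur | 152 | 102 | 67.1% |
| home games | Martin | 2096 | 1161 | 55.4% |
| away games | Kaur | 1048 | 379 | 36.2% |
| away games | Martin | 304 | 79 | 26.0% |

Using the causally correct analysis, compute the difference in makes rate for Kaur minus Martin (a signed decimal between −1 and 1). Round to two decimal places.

Within every game venue level Kaur has the higher rate, yet pooled Martin does — Simpson's reversal.
Game venue satisfies the back-door criterion: it is not a descendant of the player, and it blocks the spurious path from player to outcome. Adjusting for it (i.e., using the within-game venue rates) gives the causal effect.
Adjusting over the population distribution of game venue: 0.624·(0.671−0.554) + 0.376·(0.362−0.260) = +0.111.

+0.11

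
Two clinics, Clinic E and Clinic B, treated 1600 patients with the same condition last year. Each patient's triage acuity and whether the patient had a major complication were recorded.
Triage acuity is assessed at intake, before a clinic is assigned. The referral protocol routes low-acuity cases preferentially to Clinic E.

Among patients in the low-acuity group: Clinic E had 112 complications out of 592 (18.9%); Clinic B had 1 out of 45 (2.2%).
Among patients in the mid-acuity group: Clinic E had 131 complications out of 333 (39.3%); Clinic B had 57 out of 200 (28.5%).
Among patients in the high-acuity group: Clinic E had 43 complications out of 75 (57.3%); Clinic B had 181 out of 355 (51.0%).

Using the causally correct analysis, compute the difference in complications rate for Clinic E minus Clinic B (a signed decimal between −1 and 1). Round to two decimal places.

+0.12

Triage acuity is set before the clinic has any effect — it is not caused by the clinic — and it independently drives the outcome. That makes it a confounder, so the causal comparison is within triage acuity levels.
Adjusting over the population distribution of triage acuity: 0.398·(0.189−0.022) + 0.333·(0.393−0.285) + 0.269·(0.573−0.510) = +0.120.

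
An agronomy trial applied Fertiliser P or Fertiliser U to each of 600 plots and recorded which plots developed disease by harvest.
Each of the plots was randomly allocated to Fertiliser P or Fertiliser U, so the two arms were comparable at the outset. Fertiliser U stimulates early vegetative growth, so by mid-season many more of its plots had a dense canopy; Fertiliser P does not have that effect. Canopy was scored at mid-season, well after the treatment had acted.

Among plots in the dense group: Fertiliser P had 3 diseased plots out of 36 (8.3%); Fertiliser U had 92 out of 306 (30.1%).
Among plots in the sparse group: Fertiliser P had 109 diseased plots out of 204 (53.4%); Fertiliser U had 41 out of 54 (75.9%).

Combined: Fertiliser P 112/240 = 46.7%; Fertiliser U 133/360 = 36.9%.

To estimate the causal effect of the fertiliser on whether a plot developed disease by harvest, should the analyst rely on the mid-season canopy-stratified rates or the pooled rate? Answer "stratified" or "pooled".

Stratifying would compare fertilisers among plots the fertilisers themselves sorted into mid-season canopy groups — a form of selection on an intermediate. The unconditioned pooled rates give the total causal effect.
Pooled: Fertiliser P 46.7% vs Fertiliser U 36.9%; Fertiliser U is lower overall.

pooled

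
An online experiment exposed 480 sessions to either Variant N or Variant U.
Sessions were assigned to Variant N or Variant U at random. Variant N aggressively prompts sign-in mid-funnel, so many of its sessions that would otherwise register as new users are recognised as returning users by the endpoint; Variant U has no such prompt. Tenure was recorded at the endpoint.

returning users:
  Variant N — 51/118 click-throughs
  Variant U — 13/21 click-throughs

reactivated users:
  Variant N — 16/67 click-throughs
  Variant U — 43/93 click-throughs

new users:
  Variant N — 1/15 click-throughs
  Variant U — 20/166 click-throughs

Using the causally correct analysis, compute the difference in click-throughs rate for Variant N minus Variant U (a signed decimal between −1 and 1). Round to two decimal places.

User tenure here is a post-treatment variable shaped by the variant; conditioning on it would introduce bias rather than remove it. The overall comparison is the causal one.
The causal difference is the pooled difference: 0.340 − 0.271 = +0.069.

+0.07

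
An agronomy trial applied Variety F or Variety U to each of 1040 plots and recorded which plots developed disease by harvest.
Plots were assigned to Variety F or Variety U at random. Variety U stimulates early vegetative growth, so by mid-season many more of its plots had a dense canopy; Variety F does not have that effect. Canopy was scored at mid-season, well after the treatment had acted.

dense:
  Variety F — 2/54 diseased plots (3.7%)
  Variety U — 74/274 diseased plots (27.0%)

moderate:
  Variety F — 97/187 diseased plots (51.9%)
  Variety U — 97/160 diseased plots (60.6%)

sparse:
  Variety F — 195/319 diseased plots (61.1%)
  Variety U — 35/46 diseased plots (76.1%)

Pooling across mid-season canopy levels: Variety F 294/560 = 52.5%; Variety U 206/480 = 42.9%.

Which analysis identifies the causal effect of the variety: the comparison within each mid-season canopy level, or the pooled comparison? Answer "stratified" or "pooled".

pooled

The distribution of mid-season canopy is itself part of what the variety does — it is an intermediate outcome. Holding it fixed would remove that part of the effect; the total effect is the pooled difference.
Pooled: Variety F 52.5% vs Variety U 42.9%; Variety U is lower overall.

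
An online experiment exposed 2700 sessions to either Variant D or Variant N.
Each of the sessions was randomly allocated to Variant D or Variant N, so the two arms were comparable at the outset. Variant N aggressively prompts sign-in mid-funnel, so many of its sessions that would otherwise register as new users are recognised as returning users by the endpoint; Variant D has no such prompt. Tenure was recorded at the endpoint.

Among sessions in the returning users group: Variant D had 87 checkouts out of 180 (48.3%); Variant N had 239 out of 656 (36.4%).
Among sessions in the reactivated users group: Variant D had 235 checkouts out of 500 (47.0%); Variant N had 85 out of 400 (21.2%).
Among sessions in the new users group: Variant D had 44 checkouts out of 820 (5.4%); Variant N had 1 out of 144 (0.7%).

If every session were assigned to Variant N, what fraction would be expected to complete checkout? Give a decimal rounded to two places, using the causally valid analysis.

0.27

The stratified and pooled comparisons disagree (Variant D wins within each user tenure; Variant N wins overall), so the answer turns on the causal role of user tenure.
Stratifying would compare variants among sessions the variants themselves sorted into user tenure groups — a form of selection on an intermediate. The unconditioned pooled rates give the total causal effect.
So P(outcome | do(Variant N)) is just the pooled rate for Variant N: 325/1200 = 0.271.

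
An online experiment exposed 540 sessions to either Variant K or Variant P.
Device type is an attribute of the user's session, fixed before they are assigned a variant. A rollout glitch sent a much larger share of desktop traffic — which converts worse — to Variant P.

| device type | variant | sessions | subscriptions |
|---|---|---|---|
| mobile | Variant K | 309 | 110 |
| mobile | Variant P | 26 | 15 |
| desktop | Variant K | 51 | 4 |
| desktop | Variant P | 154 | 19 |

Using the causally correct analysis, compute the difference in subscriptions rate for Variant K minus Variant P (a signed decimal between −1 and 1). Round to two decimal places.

-0.15

The imbalance in device type arose from how sessions were allocated, not from anything the variant did; and device type independently affects the outcome. The pooled gap is confounded — condition on device type.
Adjusting over the population distribution of device type: 0.620·(0.356−0.577) + 0.380·(0.078−0.123) = -0.154.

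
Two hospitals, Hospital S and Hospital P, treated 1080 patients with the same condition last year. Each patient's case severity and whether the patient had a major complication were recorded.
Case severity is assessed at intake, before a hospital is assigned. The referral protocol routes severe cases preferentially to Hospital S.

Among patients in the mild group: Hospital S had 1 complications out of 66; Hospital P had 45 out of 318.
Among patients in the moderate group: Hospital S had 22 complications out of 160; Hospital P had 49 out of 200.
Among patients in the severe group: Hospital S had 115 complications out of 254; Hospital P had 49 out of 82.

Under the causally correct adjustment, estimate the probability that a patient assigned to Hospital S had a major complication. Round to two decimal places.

Within every case severity level Hospital S has the lower rate, yet pooled Hospital P does — Simpson's reversal.
Since case severity is a pre-existing factor (not a product of the hospital) and it affects the outcome on its own, it is a confounder. The stratified rates, not the pooled rate, identify the causal effect.
Standardising Hospital S to the population case severity mix: 0.356·1/66 + 0.333·22/160 + 0.311·115/254 = 0.192.

0.19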